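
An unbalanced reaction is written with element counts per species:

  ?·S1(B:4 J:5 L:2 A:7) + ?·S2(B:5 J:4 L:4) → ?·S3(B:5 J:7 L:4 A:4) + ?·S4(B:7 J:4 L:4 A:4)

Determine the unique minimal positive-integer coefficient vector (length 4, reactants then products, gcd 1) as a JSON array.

Coefficients: [4, 5, 4, 3]

B: 4·4+5·5 = 41 | 4·5+3·7 = 41
J: 4·5+5·4 = 40 | 4·7+3·4 = 40
L: 4·2+5·4 = 28 | 4·4+3·4 = 28
A: 4·7+5·0 = 28 | 4·4+3·4 = 28
gcd(4,5,4,3) = 1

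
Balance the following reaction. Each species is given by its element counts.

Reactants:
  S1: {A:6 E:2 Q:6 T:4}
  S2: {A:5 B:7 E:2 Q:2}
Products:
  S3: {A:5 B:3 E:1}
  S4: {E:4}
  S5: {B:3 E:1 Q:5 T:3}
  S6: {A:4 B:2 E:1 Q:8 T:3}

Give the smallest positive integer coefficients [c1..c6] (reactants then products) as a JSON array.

Coefficients: [3, 4, 6, 1, 2, 2]

A: 3·6+4·5 = 38 | 6·5+1·0+2·0+2·4 = 38
B: 3·0+4·7 = 28 | 6·3+1·0+2·3+2·2 = 28
E: 3·2+4·2 = 14 | 6·1+1·4+2·1+2·1 = 14
Q: 3·6+4·2 = 26 | 6·0+1·0+2·5+2·8 = 26
T: 3·4+4·0 = 12 | 6·0+1·0+2·3+2·3 = 12
gcd(3,4,6,1,2,2) = 1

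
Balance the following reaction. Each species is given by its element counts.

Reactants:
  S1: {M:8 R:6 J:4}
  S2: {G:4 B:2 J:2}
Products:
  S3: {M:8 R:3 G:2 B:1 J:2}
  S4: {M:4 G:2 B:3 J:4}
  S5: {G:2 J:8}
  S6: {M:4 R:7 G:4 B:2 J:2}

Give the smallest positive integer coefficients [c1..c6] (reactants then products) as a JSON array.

Coefficients: [5, 6, 3, 1, 2, 3]

M: 5·8+6·0 = 40 | 3·8+1·4+2·0+3·4 = 40
R: 5·6+6·0 = 30 | 3·3+1·0+2·0+3·7 = 30
G: 5·0+6·4 = 24 | 3·2+1·2+2·2+3·4 = 24
B: 5·0+6·2 = 12 | 3·1+1·3+2·0+3·2 = 12
J: 5·4+6·2 = 32 | 3·2+1·4+2·8+3·2 = 32
gcd(5,6,3,1,2,3) = 1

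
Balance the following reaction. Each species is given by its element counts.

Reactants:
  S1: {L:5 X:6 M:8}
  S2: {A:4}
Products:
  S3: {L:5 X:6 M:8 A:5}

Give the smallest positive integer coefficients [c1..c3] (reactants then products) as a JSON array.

L: 4·5+5·0 = 20 | 4·5 = 20
X: 4·6+5·0 = 24 | 4·6 = 24
M: 4·8+5·0 = 32 | 4·8 = 32
A: 4·0+5·4 = 20 | 4·5 = 20
gcd(4,5,4) = 1

Coefficients: [4, 5, 4]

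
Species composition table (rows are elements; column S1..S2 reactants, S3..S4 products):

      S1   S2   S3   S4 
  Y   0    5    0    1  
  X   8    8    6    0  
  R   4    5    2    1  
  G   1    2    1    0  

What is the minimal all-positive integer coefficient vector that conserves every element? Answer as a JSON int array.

Coefficients: [2, 1, 4, 5]

Y: 2·0+1·5 = 5 | 4·0+5·1 = 5
X: 2·8+1·8 = 24 | 4·6+5·0 = 24
R: 2·4+1·5 = 13 | 4·2+5·1 = 13
G: 2·1+1·2 = 4 | 4·1+5·0 = 4
gcd(2,1,4,5) = 1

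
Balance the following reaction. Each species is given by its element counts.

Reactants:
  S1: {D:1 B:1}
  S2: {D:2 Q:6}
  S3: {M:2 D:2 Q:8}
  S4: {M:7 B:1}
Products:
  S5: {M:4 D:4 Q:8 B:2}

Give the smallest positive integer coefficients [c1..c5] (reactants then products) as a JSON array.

M: 6·0+4·0+1·2+2·7 = 16 | 4·4 = 16
D: 6·1+4·2+1·2+2·0 = 16 | 4·4 = 16
Q: 6·0+4·6+1·8+2·0 = 32 | 4·8 = 32
B: 6·1+4·0+1·0+2·1 = 8 | 4·2 = 8
gcd(6,4,1,2,4) = 1

Coefficients: [6, 4, 1, 2, 4]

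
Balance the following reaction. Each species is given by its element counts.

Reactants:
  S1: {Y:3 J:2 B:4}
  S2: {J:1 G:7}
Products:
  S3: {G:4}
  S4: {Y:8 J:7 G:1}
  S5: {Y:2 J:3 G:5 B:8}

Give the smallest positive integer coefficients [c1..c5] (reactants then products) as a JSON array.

Coefficients: [4, 5, 6, 1, 2]

Y: 4·3+5·0 = 12 | 6·0+1·8+2·2 = 12
J: 4·2+5·1 = 13 | 6·0+1·7+2·3 = 13
G: 4·0+5·7 = 35 | 6·4+1·1+2·5 = 35
B: 4·4+5·0 = 16 | 6·0+1·0+2·8 = 16
gcd(4,5,6,1,2) = 1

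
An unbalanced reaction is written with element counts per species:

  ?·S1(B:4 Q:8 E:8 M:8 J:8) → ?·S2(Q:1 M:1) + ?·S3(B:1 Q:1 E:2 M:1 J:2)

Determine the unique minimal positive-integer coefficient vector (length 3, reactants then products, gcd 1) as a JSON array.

Coefficients: [1, 4, 4]

B: 1·4 = 4 | 4·0+4·1 = 4
Q: 1·8 = 8 | 4·1+4·1 = 8
E: 1·8 = 8 | 4·0+4·2 = 8
M: 1·8 = 8 | 4·1+4·1 = 8
J: 1·8 = 8 | 4·0+4·2 = 8
gcd(1,4,4) = 1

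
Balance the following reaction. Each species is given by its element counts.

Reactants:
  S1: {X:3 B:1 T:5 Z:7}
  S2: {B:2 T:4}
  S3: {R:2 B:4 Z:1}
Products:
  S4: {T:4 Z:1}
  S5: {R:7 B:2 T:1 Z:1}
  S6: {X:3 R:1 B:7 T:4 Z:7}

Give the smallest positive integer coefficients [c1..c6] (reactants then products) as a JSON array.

Coefficients: [5, 4, 6, 5, 1, 5]

X: 5·3+4·0+6·0 = 15 | 5·0+1·0+5·3 = 15
R: 5·0+4·0+6·2 = 12 | 5·0+1·7+5·1 = 12
B: 5·1+4·2+6·4 = 37 | 5·0+1·2+5·7 = 37
T: 5·5+4·4+6·0 = 41 | 5·4+1·1+5·4 = 41
Z: 5·7+4·0+6·1 = 41 | 5·1+1·1+5·7 = 41
gcd(5,4,6,5,1,5) = 1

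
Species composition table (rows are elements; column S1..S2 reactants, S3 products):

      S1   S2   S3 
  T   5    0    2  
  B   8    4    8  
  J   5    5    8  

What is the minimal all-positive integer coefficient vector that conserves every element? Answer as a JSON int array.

Coefficients: [2, 6, 5]

T: 2·5+6·0 = 10 | 5·2 = 10
B: 2·8+6·4 = 40 | 5·8 = 40
J: 2·5+6·5 = 40 | 5·8 = 40
gcd(2,6,5) = 1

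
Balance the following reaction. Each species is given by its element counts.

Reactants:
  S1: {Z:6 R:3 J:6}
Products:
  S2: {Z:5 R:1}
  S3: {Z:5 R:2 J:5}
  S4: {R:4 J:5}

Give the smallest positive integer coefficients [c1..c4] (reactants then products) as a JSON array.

Z: 5·6 = 30 | 1·5+5·5+1·0 = 30
R: 5·3 = 15 | 1·1+5·2+1·4 = 15
J: 5·6 = 30 | 1·0+5·5+1·5 = 30
gcd(5,1,5,1) = 1

Coefficients: [5, 1, 5, 1]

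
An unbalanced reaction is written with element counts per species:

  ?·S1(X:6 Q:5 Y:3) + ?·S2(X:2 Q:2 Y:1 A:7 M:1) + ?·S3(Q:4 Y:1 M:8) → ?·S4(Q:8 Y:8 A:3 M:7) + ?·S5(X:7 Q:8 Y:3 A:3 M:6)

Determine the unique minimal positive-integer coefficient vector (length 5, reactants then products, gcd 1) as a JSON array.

X: 6·6+3·2+5·0 = 42 | 1·0+6·7 = 42
Q: 6·5+3·2+5·4 = 56 | 1·8+6·8 = 56
Y: 6·3+3·1+5·1 = 26 | 1·8+6·3 = 26
A: 6·0+3·7+5·0 = 21 | 1·3+6·3 = 21
M: 6·0+3·1+5·8 = 43 | 1·7+6·6 = 43
gcd(6,3,5,1,6) = 1

Coefficients: [6, 3, 5, 1, 6]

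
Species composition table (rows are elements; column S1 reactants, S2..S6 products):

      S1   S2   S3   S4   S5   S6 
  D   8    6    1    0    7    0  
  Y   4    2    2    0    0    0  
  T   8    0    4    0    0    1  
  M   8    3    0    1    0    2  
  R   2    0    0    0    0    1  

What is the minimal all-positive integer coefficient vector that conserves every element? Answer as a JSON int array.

D: 2·8 = 16 | 1·6+3·1+5·0+1·7+4·0 = 16
Y: 2·4 = 8 | 1·2+3·2+5·0+1·0+4·0 = 8
T: 2·8 = 16 | 1·0+3·4+5·0+1·0+4·1 = 16
M: 2·8 = 16 | 1·3+3·0+5·1+1·0+4·2 = 16
R: 2·2 = 4 | 1·0+3·0+5·0+1·0+4·1 = 4
gcd(2,1,3,5,1,4) = 1

Coefficients: [2, 1, 3, 5, 1, 4]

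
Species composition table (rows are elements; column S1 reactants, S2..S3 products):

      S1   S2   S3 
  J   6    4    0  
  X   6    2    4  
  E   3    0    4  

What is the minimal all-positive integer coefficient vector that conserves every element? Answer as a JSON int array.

J: 4·6 = 24 | 6·4+3·0 = 24
X: 4·6 = 24 | 6·2+3·4 = 24
E: 4·3 = 12 | 6·0+3·4 = 12
gcd(4,6,3) = 1

Coefficients: [4, 6, 3]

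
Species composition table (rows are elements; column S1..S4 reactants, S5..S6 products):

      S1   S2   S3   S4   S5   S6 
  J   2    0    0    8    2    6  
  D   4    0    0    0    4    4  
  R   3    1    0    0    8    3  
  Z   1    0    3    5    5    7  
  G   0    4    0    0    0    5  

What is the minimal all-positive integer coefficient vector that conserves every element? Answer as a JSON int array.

Coefficients: [5, 5, 6, 2, 1, 4]

J: 5·2+5·0+6·0+2·8 = 26 | 1·2+4·6 = 26
D: 5·4+5·0+6·0+2·0 = 20 | 1·4+4·4 = 20
R: 5·3+5·1+6·0+2·0 = 20 | 1·8+4·3 = 20
Z: 5·1+5·0+6·3+2·5 = 33 | 1·5+4·7 = 33
G: 5·0+5·4+6·0+2·0 = 20 | 1·0+4·5 = 20
gcd(5,5,6,2,1,4) = 1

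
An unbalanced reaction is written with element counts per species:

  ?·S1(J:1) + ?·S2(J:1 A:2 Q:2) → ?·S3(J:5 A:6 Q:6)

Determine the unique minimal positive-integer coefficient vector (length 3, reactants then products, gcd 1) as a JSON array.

J: 2·1+3·1 = 5 | 1·5 = 5
A: 2·0+3·2 = 6 | 1·6 = 6
Q: 2·0+3·2 = 6 | 1·6 = 6
gcd(2,3,1) = 1

Coefficients: [2, 3, 1]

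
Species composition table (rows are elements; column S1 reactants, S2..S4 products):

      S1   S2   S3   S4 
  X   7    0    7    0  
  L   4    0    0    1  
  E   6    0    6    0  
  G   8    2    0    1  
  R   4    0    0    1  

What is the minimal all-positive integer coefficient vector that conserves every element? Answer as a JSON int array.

Coefficients: [1, 2, 1, 4]

X: 1·7 = 7 | 2·0+1·7+4·0 = 7
L: 1·4 = 4 | 2·0+1·0+4·1 = 4
E: 1·6 = 6 | 2·0+1·6+4·0 = 6
G: 1·8 = 8 | 2·2+1·0+4·1 = 8
R: 1·4 = 4 | 2·0+1·0+4·1 = 4
gcd(1,2,1,4) = 1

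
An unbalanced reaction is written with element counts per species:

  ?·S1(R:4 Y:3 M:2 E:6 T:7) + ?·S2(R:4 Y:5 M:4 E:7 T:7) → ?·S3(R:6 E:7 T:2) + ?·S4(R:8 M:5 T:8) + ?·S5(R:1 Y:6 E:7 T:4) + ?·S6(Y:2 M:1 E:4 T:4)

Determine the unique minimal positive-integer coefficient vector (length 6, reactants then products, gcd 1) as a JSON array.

R: 5·4+1·4 = 24 | 1·6+2·8+2·1+4·0 = 24
Y: 5·3+1·5 = 20 | 1·0+2·0+2·6+4·2 = 20
M: 5·2+1·4 = 14 | 1·0+2·5+2·0+4·1 = 14
E: 5·6+1·7 = 37 | 1·7+2·0+2·7+4·4 = 37
T: 5·7+1·7 = 42 | 1·2+2·8+2·4+4·4 = 42
gcd(5,1,1,2,2,4) = 1

Coefficients: [5, 1, 1, 2, 2, 4]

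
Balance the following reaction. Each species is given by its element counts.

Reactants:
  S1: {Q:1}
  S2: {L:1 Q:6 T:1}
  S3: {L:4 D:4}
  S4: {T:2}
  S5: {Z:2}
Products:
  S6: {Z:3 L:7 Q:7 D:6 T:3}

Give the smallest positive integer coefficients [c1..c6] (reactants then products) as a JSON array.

Z: 2·0+2·0+3·0+2·0+3·2 = 6 | 2·3 = 6
L: 2·0+2·1+3·4+2·0+3·0 = 14 | 2·7 = 14
Q: 2·1+2·6+3·0+2·0+3·0 = 14 | 2·7 = 14
D: 2·0+2·0+3·4+2·0+3·0 = 12 | 2·6 = 12
T: 2·0+2·1+3·0+2·2+3·0 = 6 | 2·3 = 6
gcd(2,2,3,2,3,2) = 1

Coefficients: [2, 2, 3, 2, 3, 2]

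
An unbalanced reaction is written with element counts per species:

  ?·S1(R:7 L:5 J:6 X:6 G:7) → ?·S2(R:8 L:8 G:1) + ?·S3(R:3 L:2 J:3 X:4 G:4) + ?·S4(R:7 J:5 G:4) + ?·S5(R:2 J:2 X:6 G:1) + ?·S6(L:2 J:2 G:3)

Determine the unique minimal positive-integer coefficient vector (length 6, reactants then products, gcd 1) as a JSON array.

Coefficients: [4, 1, 3, 1, 2, 3]

R: 4·7 = 28 | 1·8+3·3+1·7+2·2+3·0 = 28
L: 4·5 = 20 | 1·8+3·2+1·0+2·0+3·2 = 20
J: 4·6 = 24 | 1·0+3·3+1·5+2·2+3·2 = 24
X: 4·6 = 24 | 1·0+3·4+1·0+2·6+3·0 = 24
G: 4·7 = 28 | 1·1+3·4+1·4+2·1+3·3 = 28
gcd(4,1,3,1,2,3) = 1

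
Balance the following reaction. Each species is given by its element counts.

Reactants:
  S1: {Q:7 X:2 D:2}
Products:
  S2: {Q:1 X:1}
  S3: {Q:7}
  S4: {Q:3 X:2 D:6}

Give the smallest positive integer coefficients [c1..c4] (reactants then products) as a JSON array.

Q: 3·7 = 21 | 4·1+2·7+1·3 = 21
X: 3·2 = 6 | 4·1+2·0+1·2 = 6
D: 3·2 = 6 | 4·0+2·0+1·6 = 6
gcd(3,4,2,1) = 1

Coefficients: [3, 4, 2, 1]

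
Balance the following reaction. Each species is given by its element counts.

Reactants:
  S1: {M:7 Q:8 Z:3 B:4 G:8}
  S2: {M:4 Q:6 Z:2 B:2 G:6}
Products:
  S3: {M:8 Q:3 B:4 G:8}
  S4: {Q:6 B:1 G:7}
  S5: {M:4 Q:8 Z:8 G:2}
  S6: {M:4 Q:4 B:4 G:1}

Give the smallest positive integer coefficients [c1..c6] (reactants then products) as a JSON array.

Coefficients: [4, 6, 4, 4, 3, 2]

M: 4·7+6·4 = 52 | 4·8+4·0+3·4+2·4 = 52
Q: 4·8+6·6 = 68 | 4·3+4·6+3·8+2·4 = 68
Z: 4·3+6·2 = 24 | 4·0+4·0+3·8+2·0 = 24
B: 4·4+6·2 = 28 | 4·4+4·1+3·0+2·4 = 28
G: 4·8+6·6 = 68 | 4·8+4·7+3·2+2·1 = 68
gcd(4,6,4,4,3,2) = 1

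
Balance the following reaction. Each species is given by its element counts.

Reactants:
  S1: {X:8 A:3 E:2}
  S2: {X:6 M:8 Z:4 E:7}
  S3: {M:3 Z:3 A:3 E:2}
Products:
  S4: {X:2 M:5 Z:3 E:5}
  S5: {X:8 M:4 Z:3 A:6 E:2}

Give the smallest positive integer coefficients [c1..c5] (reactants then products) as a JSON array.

Coefficients: [1, 3, 3, 5, 2]

X: 1·8+3·6+3·0 = 26 | 5·2+2·8 = 26
M: 1·0+3·8+3·3 = 33 | 5·5+2·4 = 33
Z: 1·0+3·4+3·3 = 21 | 5·3+2·3 = 21
A: 1·3+3·0+3·3 = 12 | 5·0+2·6 = 12
E: 1·2+3·7+3·2 = 29 | 5·5+2·2 = 29
gcd(1,3,3,5,2) = 1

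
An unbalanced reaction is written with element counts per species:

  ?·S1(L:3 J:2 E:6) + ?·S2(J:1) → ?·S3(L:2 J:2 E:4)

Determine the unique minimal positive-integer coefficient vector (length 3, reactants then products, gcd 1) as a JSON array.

Coefficients: [2, 2, 3]

L: 2·3+2·0 = 6 | 3·2 = 6
J: 2·2+2·1 = 6 | 3·2 = 6
E: 2·6+2·0 = 12 | 3·4 = 12
gcd(2,2,3) = 1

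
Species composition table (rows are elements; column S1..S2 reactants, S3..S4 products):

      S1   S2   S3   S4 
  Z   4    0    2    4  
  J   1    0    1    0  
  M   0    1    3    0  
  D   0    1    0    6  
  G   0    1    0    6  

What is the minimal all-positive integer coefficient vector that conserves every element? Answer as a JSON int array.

Coefficients: [2, 6, 2, 1]

Z: 2·4+6·0 = 8 | 2·2+1·4 = 8
J: 2·1+6·0 = 2 | 2·1+1·0 = 2
M: 2·0+6·1 = 6 | 2·3+1·0 = 6
D: 2·0+6·1 = 6 | 2·0+1·6 = 6
G: 2·0+6·1 = 6 | 2·0+1·6 = 6
gcd(2,6,2,1) = 1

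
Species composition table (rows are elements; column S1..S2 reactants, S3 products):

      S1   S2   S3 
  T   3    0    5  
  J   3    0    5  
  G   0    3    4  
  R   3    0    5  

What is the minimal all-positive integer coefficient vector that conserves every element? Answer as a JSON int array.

Coefficients: [5, 4, 3]

T: 5·3+4·0 = 15 | 3·5 = 15
J: 5·3+4·0 = 15 | 3·5 = 15
G: 5·0+4·3 = 12 | 3·4 = 12
R: 5·3+4·0 = 15 | 3·5 = 15
gcd(5,4,3) = 1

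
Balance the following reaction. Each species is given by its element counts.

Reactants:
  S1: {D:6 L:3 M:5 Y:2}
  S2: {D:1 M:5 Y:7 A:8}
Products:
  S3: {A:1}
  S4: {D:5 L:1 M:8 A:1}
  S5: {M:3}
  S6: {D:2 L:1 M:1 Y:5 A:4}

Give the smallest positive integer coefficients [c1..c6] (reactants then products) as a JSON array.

D: 2·6+3·1 = 15 | 3·0+1·5+4·0+5·2 = 15
L: 2·3+3·0 = 6 | 3·0+1·1+4·0+5·1 = 6
M: 2·5+3·5 = 25 | 3·0+1·8+4·3+5·1 = 25
Y: 2·2+3·7 = 25 | 3·0+1·0+4·0+5·5 = 25
A: 2·0+3·8 = 24 | 3·1+1·1+4·0+5·4 = 24
gcd(2,3,3,1,4,5) = 1

Coefficients: [2, 3, 3, 1, 4, 5]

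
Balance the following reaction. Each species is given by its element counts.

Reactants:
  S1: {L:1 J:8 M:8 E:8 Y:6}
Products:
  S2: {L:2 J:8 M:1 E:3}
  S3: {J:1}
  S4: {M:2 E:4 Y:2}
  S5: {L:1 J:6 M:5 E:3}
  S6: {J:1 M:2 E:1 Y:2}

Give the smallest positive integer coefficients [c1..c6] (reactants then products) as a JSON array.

L: 3·1 = 3 | 1·2+4·0+3·0+1·1+6·0 = 3
J: 3·8 = 24 | 1·8+4·1+3·0+1·6+6·1 = 24
M: 3·8 = 24 | 1·1+4·0+3·2+1·5+6·2 = 24
E: 3·8 = 24 | 1·3+4·0+3·4+1·3+6·1 = 24
Y: 3·6 = 18 | 1·0+4·0+3·2+1·0+6·2 = 18
gcd(3,1,4,3,1,6) = 1

Coefficients: [3, 1, 4, 3, 1, 6]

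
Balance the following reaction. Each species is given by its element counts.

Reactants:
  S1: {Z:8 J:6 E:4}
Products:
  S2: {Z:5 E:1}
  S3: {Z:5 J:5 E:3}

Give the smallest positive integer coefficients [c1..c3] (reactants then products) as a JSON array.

Coefficients: [5, 2, 6]

Z: 5·8 = 40 | 2·5+6·5 = 40
J: 5·6 = 30 | 2·0+6·5 = 30
E: 5·4 = 20 | 2·1+6·3 = 20
gcd(5,2,6) = 1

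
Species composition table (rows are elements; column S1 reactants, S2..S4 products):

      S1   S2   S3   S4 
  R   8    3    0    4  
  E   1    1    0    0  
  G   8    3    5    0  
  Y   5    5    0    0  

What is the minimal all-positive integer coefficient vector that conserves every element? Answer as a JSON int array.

R: 4·8 = 32 | 4·3+4·0+5·4 = 32
E: 4·1 = 4 | 4·1+4·0+5·0 = 4
G: 4·8 = 32 | 4·3+4·5+5·0 = 32
Y: 4·5 = 20 | 4·5+4·0+5·0 = 20
gcd(4,4,4,5) = 1

Coefficients: [4, 4, 4, 5]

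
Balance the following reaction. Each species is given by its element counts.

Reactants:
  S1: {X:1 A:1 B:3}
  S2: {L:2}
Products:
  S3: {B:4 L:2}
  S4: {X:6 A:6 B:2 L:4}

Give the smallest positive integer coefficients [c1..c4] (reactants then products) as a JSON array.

Coefficients: [6, 6, 4, 1]

X: 6·1+6·0 = 6 | 4·0+1·6 = 6
A: 6·1+6·0 = 6 | 4·0+1·6 = 6
B: 6·3+6·0 = 18 | 4·4+1·2 = 18
L: 6·0+6·2 = 12 | 4·2+1·4 = 12
gcd(6,6,4,1) = 1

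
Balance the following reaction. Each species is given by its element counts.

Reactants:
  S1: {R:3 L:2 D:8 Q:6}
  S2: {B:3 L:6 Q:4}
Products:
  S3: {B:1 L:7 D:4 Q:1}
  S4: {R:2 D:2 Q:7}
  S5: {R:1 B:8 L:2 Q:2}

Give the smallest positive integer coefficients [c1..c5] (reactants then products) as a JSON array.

R: 3·3+4·0 = 9 | 4·0+4·2+1·1 = 9
B: 3·0+4·3 = 12 | 4·1+4·0+1·8 = 12
L: 3·2+4·6 = 30 | 4·7+4·0+1·2 = 30
D: 3·8+4·0 = 24 | 4·4+4·2+1·0 = 24
Q: 3·6+4·4 = 34 | 4·1+4·7+1·2 = 34
gcd(3,4,4,4,1) = 1

Coefficients: [3, 4, 4, 4, 1]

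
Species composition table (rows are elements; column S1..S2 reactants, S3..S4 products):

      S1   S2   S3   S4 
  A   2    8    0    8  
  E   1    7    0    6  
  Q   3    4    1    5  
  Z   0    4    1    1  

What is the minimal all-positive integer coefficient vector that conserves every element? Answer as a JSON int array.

A: 4·2+2·8 = 24 | 5·0+3·8 = 24
E: 4·1+2·7 = 18 | 5·0+3·6 = 18
Q: 4·3+2·4 = 20 | 5·1+3·5 = 20
Z: 4·0+2·4 = 8 | 5·1+3·1 = 8
gcd(4,2,5,3) = 1

Coefficients: [4, 2, 5, 3]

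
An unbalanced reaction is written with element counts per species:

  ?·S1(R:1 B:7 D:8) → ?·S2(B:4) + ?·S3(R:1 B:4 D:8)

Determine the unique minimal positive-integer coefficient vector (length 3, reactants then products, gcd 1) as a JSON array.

Coefficients: [4, 3, 4]

R: 4·1 = 4 | 3·0+4·1 = 4
B: 4·7 = 28 | 3·4+4·4 = 28
D: 4·8 = 32 | 3·0+4·8 = 32
gcd(4,3,4) = 1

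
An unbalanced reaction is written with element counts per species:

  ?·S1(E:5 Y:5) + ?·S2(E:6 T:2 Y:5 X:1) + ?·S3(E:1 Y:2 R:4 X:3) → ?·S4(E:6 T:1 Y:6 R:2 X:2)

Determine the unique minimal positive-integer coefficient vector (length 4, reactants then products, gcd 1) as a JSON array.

E: 1·5+1·6+1·1 = 12 | 2·6 = 12
T: 1·0+1·2+1·0 = 2 | 2·1 = 2
Y: 1·5+1·5+1·2 = 12 | 2·6 = 12
R: 1·0+1·0+1·4 = 4 | 2·2 = 4
X: 1·0+1·1+1·3 = 4 | 2·2 = 4
gcd(1,1,1,2) = 1

Coefficients: [1, 1, 1, 2]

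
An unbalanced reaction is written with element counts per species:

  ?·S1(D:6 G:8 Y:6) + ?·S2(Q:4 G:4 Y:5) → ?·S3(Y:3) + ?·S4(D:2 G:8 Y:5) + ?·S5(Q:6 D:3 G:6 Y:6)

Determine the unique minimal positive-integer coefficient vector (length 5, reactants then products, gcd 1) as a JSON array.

Q: 3·0+6·4 = 24 | 3·0+3·0+4·6 = 24
D: 3·6+6·0 = 18 | 3·0+3·2+4·3 = 18
G: 3·8+6·4 = 48 | 3·0+3·8+4·6 = 48
Y: 3·6+6·5 = 48 | 3·3+3·5+4·6 = 48
gcd(3,6,3,3,4) = 1

Coefficients: [3, 6, 3, 3, 4]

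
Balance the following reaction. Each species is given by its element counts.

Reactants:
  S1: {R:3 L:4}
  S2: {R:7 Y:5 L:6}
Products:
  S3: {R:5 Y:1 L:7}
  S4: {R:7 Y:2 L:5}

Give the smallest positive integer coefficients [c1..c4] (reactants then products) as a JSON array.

Coefficients: [5, 1, 3, 1]

R: 5·3+1·7 = 22 | 3·5+1·7 = 22
Y: 5·0+1·5 = 5 | 3·1+1·2 = 5
L: 5·4+1·6 = 26 | 3·7+1·5 = 26
gcd(5,1,3,1) = 1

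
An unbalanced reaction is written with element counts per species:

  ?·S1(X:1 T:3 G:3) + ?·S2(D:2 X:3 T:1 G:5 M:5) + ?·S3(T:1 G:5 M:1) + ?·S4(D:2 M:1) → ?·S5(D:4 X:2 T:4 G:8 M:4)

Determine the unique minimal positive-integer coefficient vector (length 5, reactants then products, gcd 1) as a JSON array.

D: 3·0+1·2+2·0+5·2 = 12 | 3·4 = 12
X: 3·1+1·3+2·0+5·0 = 6 | 3·2 = 6
T: 3·3+1·1+2·1+5·0 = 12 | 3·4 = 12
G: 3·3+1·5+2·5+5·0 = 24 | 3·8 = 24
M: 3·0+1·5+2·1+5·1 = 12 | 3·4 = 12
gcd(3,1,2,5,3) = 1

Coefficients: [3, 1, 2, 5, 3]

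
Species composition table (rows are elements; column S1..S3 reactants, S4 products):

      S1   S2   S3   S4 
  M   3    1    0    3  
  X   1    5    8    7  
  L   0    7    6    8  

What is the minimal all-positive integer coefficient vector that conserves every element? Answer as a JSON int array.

M: 4·3+6·1+1·0 = 18 | 6·3 = 18
X: 4·1+6·5+1·8 = 42 | 6·7 = 42
L: 4·0+6·7+1·6 = 48 | 6·8 = 48
gcd(4,6,1,6) = 1

Coefficients: [4, 6, 1, 6]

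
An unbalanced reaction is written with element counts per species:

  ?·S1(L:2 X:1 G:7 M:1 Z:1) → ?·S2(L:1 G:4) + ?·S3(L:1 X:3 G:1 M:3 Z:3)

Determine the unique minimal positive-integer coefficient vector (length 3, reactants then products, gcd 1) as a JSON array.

Coefficients: [3, 5, 1]

L: 3·2 = 6 | 5·1+1·1 = 6
X: 3·1 = 3 | 5·0+1·3 = 3
G: 3·7 = 21 | 5·4+1·1 = 21
M: 3·1 = 3 | 5·0+1·3 = 3
Z: 3·1 = 3 | 5·0+1·3 = 3
gcd(3,5,1) = 1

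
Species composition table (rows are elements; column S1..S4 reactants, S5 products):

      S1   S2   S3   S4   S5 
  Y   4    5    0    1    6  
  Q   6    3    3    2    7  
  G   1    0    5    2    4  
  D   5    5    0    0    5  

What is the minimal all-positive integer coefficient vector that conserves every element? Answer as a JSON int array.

Coefficients: [1, 3, 1, 5, 4]

Y: 1·4+3·5+1·0+5·1 = 24 | 4·6 = 24
Q: 1·6+3·3+1·3+5·2 = 28 | 4·7 = 28
G: 1·1+3·0+1·5+5·2 = 16 | 4·4 = 16
D: 1·5+3·5+1·0+5·0 = 20 | 4·5 = 20
gcd(1,3,1,5,4) = 1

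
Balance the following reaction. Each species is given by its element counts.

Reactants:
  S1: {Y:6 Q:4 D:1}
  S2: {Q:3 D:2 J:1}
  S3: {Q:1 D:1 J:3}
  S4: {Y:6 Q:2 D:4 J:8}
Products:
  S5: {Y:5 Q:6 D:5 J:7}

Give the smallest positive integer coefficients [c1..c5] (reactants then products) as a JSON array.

Y: 2·6+6·0+4·0+3·6 = 30 | 6·5 = 30
Q: 2·4+6·3+4·1+3·2 = 36 | 6·6 = 36
D: 2·1+6·2+4·1+3·4 = 30 | 6·5 = 30
J: 2·0+6·1+4·3+3·8 = 42 | 6·7 = 42
gcd(2,6,4,3,6) = 1

Coefficients: [2, 6, 4, 3, 6]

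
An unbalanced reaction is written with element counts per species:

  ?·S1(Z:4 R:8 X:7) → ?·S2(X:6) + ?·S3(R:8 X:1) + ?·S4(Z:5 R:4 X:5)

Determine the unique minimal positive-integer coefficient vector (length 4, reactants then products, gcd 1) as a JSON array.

Coefficients: [5, 2, 3, 4]

Z: 5·4 = 20 | 2·0+3·0+4·5 = 20
R: 5·8 = 40 | 2·0+3·8+4·4 = 40
X: 5·7 = 35 | 2·6+3·1+4·5 = 35
gcd(5,2,3,4) = 1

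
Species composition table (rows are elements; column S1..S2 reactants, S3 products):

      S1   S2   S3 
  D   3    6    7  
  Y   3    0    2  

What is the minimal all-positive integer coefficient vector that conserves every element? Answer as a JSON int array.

D: 4·3+5·6 = 42 | 6·7 = 42
Y: 4·3+5·0 = 12 | 6·2 = 12
gcd(4,5,6) = 1

Coefficients: [4, 5, 6]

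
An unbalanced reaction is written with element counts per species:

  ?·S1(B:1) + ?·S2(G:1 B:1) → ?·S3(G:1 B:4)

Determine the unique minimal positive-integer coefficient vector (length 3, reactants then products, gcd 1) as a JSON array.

G: 3·0+1·1 = 1 | 1·1 = 1
B: 3·1+1·1 = 4 | 1·4 = 4
gcd(3,1,1) = 1

Coefficients: [3, 1, 1]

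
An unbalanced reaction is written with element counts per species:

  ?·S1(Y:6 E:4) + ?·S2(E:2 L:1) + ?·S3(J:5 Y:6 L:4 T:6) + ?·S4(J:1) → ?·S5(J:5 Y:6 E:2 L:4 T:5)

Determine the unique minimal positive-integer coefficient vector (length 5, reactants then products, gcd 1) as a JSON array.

J: 1·0+4·0+5·5+5·1 = 30 | 6·5 = 30
Y: 1·6+4·0+5·6+5·0 = 36 | 6·6 = 36
E: 1·4+4·2+5·0+5·0 = 12 | 6·2 = 12
L: 1·0+4·1+5·4+5·0 = 24 | 6·4 = 24
T: 1·0+4·0+5·6+5·0 = 30 | 6·5 = 30
gcd(1,4,5,5,6) = 1

Coefficients: [1, 4, 5, 5, 6]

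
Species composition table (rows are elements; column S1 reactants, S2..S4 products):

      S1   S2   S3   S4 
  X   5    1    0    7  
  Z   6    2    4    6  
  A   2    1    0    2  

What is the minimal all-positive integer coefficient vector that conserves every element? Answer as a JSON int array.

Coefficients: [5, 4, 1, 3]

X: 5·5 = 25 | 4·1+1·0+3·7 = 25
Z: 5·6 = 30 | 4·2+1·4+3·6 = 30
A: 5·2 = 10 | 4·1+1·0+3·2 = 10
gcd(5,4,1,3) = 1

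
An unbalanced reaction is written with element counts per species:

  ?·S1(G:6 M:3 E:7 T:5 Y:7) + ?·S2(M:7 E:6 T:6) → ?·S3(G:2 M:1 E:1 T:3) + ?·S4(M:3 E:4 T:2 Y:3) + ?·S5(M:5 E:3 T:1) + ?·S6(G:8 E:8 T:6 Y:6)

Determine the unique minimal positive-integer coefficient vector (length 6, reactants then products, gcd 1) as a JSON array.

G: 3·6+3·0 = 18 | 5·2+5·0+2·0+1·8 = 18
M: 3·3+3·7 = 30 | 5·1+5·3+2·5+1·0 = 30
E: 3·7+3·6 = 39 | 5·1+5·4+2·3+1·8 = 39
T: 3·5+3·6 = 33 | 5·3+5·2+2·1+1·6 = 33
Y: 3·7+3·0 = 21 | 5·0+5·3+2·0+1·6 = 21
gcd(3,3,5,5,2,1) = 1

Coefficients: [3, 3, 5, 5, 2, 1]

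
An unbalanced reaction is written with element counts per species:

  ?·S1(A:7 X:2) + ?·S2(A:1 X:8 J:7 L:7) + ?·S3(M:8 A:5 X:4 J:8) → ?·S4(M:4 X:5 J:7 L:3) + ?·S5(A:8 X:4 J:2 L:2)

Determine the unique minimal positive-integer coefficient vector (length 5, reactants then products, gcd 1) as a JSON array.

M: 3·0+4·0+3·8 = 24 | 6·4+5·0 = 24
A: 3·7+4·1+3·5 = 40 | 6·0+5·8 = 40
X: 3·2+4·8+3·4 = 50 | 6·5+5·4 = 50
J: 3·0+4·7+3·8 = 52 | 6·7+5·2 = 52
L: 3·0+4·7+3·0 = 28 | 6·3+5·2 = 28
gcd(3,4,3,6,5) = 1

Coefficients: [3, 4, 3, 6, 5]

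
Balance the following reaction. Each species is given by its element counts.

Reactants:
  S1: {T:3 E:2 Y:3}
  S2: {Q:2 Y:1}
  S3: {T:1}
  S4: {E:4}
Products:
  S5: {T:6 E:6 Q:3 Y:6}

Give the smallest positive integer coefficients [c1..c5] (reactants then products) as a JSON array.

Coefficients: [6, 6, 6, 3, 4]

T: 6·3+6·0+6·1+3·0 = 24 | 4·6 = 24
E: 6·2+6·0+6·0+3·4 = 24 | 4·6 = 24
Q: 6·0+6·2+6·0+3·0 = 12 | 4·3 = 12
Y: 6·3+6·1+6·0+3·0 = 24 | 4·6 = 24
gcd(6,6,6,3,4) = 1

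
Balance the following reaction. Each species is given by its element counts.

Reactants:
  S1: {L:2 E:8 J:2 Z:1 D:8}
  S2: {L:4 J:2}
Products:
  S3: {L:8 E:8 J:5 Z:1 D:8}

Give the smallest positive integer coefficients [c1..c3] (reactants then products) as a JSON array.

L: 2·2+3·4 = 16 | 2·8 = 16
E: 2·8+3·0 = 16 | 2·8 = 16
J: 2·2+3·2 = 10 | 2·5 = 10
Z: 2·1+3·0 = 2 | 2·1 = 2
D: 2·8+3·0 = 16 | 2·8 = 16
gcd(2,3,2) = 1

Coefficients: [2, 3, 2]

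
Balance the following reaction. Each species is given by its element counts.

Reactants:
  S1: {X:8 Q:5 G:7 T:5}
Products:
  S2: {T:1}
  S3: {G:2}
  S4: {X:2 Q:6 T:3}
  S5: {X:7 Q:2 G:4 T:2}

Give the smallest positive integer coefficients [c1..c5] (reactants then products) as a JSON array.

X: 2·8 = 16 | 3·0+3·0+1·2+2·7 = 16
Q: 2·5 = 10 | 3·0+3·0+1·6+2·2 = 10
G: 2·7 = 14 | 3·0+3·2+1·0+2·4 = 14
T: 2·5 = 10 | 3·1+3·0+1·3+2·2 = 10
gcd(2,3,3,1,2) = 1

Coefficients: [2, 3, 3, 1, 2]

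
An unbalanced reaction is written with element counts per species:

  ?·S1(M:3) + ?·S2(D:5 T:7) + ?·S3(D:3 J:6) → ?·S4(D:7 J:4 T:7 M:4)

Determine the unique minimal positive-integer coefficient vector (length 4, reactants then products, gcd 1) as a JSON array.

Coefficients: [4, 3, 2, 3]

D: 4·0+3·5+2·3 = 21 | 3·7 = 21
J: 4·0+3·0+2·6 = 12 | 3·4 = 12
T: 4·0+3·7+2·0 = 21 | 3·7 = 21
M: 4·3+3·0+2·0 = 12 | 3·4 = 12
gcd(4,3,2,3) = 1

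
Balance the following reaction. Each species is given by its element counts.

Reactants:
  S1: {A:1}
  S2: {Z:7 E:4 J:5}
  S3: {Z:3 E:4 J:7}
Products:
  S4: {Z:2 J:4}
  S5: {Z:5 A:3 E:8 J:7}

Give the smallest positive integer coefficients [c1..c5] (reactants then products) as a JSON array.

Coefficients: [6, 1, 3, 3, 2]

Z: 6·0+1·7+3·3 = 16 | 3·2+2·5 = 16
A: 6·1+1·0+3·0 = 6 | 3·0+2·3 = 6
E: 6·0+1·4+3·4 = 16 | 3·0+2·8 = 16
J: 6·0+1·5+3·7 = 26 | 3·4+2·7 = 26
gcd(6,1,3,3,2) = 1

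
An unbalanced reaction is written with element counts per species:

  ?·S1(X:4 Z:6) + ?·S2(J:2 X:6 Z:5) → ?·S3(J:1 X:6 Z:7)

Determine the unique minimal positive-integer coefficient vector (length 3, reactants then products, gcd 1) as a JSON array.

Coefficients: [3, 2, 4]

J: 3·0+2·2 = 4 | 4·1 = 4
X: 3·4+2·6 = 24 | 4·6 = 24
Z: 3·6+2·5 = 28 | 4·7 = 28
gcd(3,2,4) = 1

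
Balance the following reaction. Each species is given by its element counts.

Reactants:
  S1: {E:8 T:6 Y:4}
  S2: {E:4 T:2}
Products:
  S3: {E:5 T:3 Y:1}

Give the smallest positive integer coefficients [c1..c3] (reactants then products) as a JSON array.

E: 1·8+3·4 = 20 | 4·5 = 20
T: 1·6+3·2 = 12 | 4·3 = 12
Y: 1·4+3·0 = 4 | 4·1 = 4
gcd(1,3,4) = 1

Coefficients: [1, 3, 4]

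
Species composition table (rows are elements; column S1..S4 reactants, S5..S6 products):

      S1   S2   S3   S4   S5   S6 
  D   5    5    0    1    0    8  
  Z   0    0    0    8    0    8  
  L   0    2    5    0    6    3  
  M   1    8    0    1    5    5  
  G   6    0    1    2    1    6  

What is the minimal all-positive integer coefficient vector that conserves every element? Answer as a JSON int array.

Coefficients: [3, 4, 5, 5, 3, 5]

D: 3·5+4·5+5·0+5·1 = 40 | 3·0+5·8 = 40
Z: 3·0+4·0+5·0+5·8 = 40 | 3·0+5·8 = 40
L: 3·0+4·2+5·5+5·0 = 33 | 3·6+5·3 = 33
M: 3·1+4·8+5·0+5·1 = 40 | 3·5+5·5 = 40
G: 3·6+4·0+5·1+5·2 = 33 | 3·1+5·6 = 33
gcd(3,4,5,5,3,5) = 1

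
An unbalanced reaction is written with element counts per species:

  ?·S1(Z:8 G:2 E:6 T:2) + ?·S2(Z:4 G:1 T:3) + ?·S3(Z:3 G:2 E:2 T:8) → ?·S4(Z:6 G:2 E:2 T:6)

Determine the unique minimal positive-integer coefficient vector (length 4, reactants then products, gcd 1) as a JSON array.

Coefficients: [1, 4, 2, 5]

Z: 1·8+4·4+2·3 = 30 | 5·6 = 30
G: 1·2+4·1+2·2 = 10 | 5·2 = 10
E: 1·6+4·0+2·2 = 10 | 5·2 = 10
T: 1·2+4·3+2·8 = 30 | 5·6 = 30
gcd(1,4,2,5) = 1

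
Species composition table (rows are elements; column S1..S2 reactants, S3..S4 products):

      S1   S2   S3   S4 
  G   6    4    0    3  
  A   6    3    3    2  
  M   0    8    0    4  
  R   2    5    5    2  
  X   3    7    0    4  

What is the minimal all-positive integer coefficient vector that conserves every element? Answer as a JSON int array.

G: 1·6+3·4 = 18 | 1·0+6·3 = 18
A: 1·6+3·3 = 15 | 1·3+6·2 = 15
M: 1·0+3·8 = 24 | 1·0+6·4 = 24
R: 1·2+3·5 = 17 | 1·5+6·2 = 17
X: 1·3+3·7 = 24 | 1·0+6·4 = 24
gcd(1,3,1,6) = 1

Coefficients: [1, 3, 1, 6]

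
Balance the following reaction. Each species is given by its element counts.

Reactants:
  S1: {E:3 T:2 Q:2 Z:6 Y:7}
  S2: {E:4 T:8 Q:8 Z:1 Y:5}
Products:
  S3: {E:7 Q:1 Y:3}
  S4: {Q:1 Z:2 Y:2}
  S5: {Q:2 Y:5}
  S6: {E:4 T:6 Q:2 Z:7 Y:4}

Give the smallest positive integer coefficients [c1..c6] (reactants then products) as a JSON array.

Coefficients: [5, 1, 1, 5, 3, 3]

E: 5·3+1·4 = 19 | 1·7+5·0+3·0+3·4 = 19
T: 5·2+1·8 = 18 | 1·0+5·0+3·0+3·6 = 18
Q: 5·2+1·8 = 18 | 1·1+5·1+3·2+3·2 = 18
Z: 5·6+1·1 = 31 | 1·0+5·2+3·0+3·7 = 31
Y: 5·7+1·5 = 40 | 1·3+5·2+3·5+3·4 = 40
gcd(5,1,1,5,3,3) = 1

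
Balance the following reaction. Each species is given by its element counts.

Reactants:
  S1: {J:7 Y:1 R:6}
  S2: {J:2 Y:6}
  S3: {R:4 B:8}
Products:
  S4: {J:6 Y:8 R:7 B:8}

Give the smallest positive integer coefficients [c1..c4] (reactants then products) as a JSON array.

Coefficients: [2, 5, 4, 4]

J: 2·7+5·2+4·0 = 24 | 4·6 = 24
Y: 2·1+5·6+4·0 = 32 | 4·8 = 32
R: 2·6+5·0+4·4 = 28 | 4·7 = 28
B: 2·0+5·0+4·8 = 32 | 4·8 = 32
gcd(2,5,4,4) = 1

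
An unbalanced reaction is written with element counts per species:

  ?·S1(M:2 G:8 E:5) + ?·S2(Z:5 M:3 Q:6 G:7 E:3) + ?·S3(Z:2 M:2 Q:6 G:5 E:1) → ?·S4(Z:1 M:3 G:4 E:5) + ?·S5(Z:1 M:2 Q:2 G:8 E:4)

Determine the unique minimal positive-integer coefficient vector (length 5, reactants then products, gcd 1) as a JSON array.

Coefficients: [5, 1, 1, 1, 6]

Z: 5·0+1·5+1·2 = 7 | 1·1+6·1 = 7
M: 5·2+1·3+1·2 = 15 | 1·3+6·2 = 15
Q: 5·0+1·6+1·6 = 12 | 1·0+6·2 = 12
G: 5·8+1·7+1·5 = 52 | 1·4+6·8 = 52
E: 5·5+1·3+1·1 = 29 | 1·5+6·4 = 29
gcd(5,1,1,1,6) = 1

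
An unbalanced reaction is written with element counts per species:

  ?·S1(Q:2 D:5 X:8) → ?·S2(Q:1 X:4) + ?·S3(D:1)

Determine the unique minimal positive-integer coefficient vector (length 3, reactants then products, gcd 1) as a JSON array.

Coefficients: [1, 2, 5]

Q: 1·2 = 2 | 2·1+5·0 = 2
D: 1·5 = 5 | 2·0+5·1 = 5
X: 1·8 = 8 | 2·4+5·0 = 8
gcd(1,2,5) = 1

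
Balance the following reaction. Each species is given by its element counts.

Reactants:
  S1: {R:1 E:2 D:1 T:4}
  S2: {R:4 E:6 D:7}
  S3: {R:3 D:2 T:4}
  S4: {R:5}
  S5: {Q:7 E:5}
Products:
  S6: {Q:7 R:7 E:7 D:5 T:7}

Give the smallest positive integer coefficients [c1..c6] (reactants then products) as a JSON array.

Coefficients: [1, 1, 6, 1, 4, 4]

Q: 1·0+1·0+6·0+1·0+4·7 = 28 | 4·7 = 28
R: 1·1+1·4+6·3+1·5+4·0 = 28 | 4·7 = 28
E: 1·2+1·6+6·0+1·0+4·5 = 28 | 4·7 = 28
D: 1·1+1·7+6·2+1·0+4·0 = 20 | 4·5 = 20
T: 1·4+1·0+6·4+1·0+4·0 = 28 | 4·7 = 28
gcd(1,1,6,1,4,4) = 1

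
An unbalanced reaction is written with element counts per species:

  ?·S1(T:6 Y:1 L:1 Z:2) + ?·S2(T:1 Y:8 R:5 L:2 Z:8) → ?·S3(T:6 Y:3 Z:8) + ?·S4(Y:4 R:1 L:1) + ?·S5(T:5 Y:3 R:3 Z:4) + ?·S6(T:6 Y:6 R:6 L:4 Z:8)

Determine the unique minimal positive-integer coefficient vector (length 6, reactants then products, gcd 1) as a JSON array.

Coefficients: [6, 5, 3, 4, 1, 3]

T: 6·6+5·1 = 41 | 3·6+4·0+1·5+3·6 = 41
Y: 6·1+5·8 = 46 | 3·3+4·4+1·3+3·6 = 46
R: 6·0+5·5 = 25 | 3·0+4·1+1·3+3·6 = 25
L: 6·1+5·2 = 16 | 3·0+4·1+1·0+3·4 = 16
Z: 6·2+5·8 = 52 | 3·8+4·0+1·4+3·8 = 52
gcd(6,5,3,4,1,3) = 1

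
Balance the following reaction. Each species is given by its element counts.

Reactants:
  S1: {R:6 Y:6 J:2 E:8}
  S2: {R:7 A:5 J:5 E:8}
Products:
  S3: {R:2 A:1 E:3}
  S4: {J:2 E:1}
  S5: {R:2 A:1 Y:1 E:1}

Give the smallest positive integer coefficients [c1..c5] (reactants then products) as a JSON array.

Coefficients: [1, 2, 4, 6, 6]

R: 1·6+2·7 = 20 | 4·2+6·0+6·2 = 20
A: 1·0+2·5 = 10 | 4·1+6·0+6·1 = 10
Y: 1·6+2·0 = 6 | 4·0+6·0+6·1 = 6
J: 1·2+2·5 = 12 | 4·0+6·2+6·0 = 12
E: 1·8+2·8 = 24 | 4·3+6·1+6·1 = 24
gcd(1,2,4,6,6) = 1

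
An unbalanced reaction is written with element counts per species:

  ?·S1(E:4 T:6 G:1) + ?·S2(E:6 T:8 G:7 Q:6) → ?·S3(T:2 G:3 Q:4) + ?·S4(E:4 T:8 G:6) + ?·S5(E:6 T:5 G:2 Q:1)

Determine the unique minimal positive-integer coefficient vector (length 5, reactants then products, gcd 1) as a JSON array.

E: 1·4+4·6 = 28 | 5·0+1·4+4·6 = 28
T: 1·6+4·8 = 38 | 5·2+1·8+4·5 = 38
G: 1·1+4·7 = 29 | 5·3+1·6+4·2 = 29
Q: 1·0+4·6 = 24 | 5·4+1·0+4·1 = 24
gcd(1,4,5,1,4) = 1

Coefficients: [1, 4, 5, 1, 4]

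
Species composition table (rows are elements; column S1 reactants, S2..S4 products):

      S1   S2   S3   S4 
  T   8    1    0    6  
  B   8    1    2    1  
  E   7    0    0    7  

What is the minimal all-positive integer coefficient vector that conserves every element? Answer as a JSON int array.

Coefficients: [2, 4, 5, 2]

T: 2·8 = 16 | 4·1+5·0+2·6 = 16
B: 2·8 = 16 | 4·1+5·2+2·1 = 16
E: 2·7 = 14 | 4·0+5·0+2·7 = 14
gcd(2,4,5,2) = 1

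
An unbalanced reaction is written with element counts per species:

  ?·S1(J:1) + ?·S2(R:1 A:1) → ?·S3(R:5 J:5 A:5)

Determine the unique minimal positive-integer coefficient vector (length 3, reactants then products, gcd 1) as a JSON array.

Coefficients: [5, 5, 1]

R: 5·0+5·1 = 5 | 1·5 = 5
J: 5·1+5·0 = 5 | 1·5 = 5
A: 5·0+5·1 = 5 | 1·5 = 5
gcd(5,5,1) = 1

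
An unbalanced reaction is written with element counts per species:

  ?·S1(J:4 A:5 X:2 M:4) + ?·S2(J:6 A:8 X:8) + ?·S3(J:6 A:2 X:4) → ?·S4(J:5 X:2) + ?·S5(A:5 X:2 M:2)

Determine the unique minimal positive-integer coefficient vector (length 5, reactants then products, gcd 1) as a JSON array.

Coefficients: [2, 1, 1, 4, 4]

J: 2·4+1·6+1·6 = 20 | 4·5+4·0 = 20
A: 2·5+1·8+1·2 = 20 | 4·0+4·5 = 20
X: 2·2+1·8+1·4 = 16 | 4·2+4·2 = 16
M: 2·4+1·0+1·0 = 8 | 4·0+4·2 = 8
gcd(2,1,1,4,4) = 1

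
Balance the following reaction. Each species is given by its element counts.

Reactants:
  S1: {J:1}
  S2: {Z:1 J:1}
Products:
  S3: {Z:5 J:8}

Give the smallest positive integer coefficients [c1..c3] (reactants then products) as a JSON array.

Z: 3·0+5·1 = 5 | 1·5 = 5
J: 3·1+5·1 = 8 | 1·8 = 8
gcd(3,5,1) = 1

Coefficients: [3, 5, 1]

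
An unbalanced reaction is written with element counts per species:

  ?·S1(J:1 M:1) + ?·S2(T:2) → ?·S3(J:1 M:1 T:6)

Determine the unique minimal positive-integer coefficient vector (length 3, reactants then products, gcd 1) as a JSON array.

Coefficients: [1, 3, 1]

J: 1·1+3·0 = 1 | 1·1 = 1
M: 1·1+3·0 = 1 | 1·1 = 1
T: 1·0+3·2 = 6 | 1·6 = 6
gcd(1,3,1) = 1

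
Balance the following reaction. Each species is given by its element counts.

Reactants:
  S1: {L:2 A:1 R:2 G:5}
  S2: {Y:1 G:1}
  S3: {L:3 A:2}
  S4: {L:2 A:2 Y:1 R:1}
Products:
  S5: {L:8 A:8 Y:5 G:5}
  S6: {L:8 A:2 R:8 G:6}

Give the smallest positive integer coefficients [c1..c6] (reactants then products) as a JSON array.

Coefficients: [2, 6, 4, 4, 2, 1]

L: 2·2+6·0+4·3+4·2 = 24 | 2·8+1·8 = 24
A: 2·1+6·0+4·2+4·2 = 18 | 2·8+1·2 = 18
Y: 2·0+6·1+4·0+4·1 = 10 | 2·5+1·0 = 10
R: 2·2+6·0+4·0+4·1 = 8 | 2·0+1·8 = 8
G: 2·5+6·1+4·0+4·0 = 16 | 2·5+1·6 = 16
gcd(2,6,4,4,2,1) = 1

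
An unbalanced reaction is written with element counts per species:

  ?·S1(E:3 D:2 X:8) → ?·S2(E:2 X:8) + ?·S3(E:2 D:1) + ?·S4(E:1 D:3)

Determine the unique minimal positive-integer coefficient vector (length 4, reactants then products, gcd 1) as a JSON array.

Coefficients: [5, 5, 1, 3]

E: 5·3 = 15 | 5·2+1·2+3·1 = 15
D: 5·2 = 10 | 5·0+1·1+3·3 = 10
X: 5·8 = 40 | 5·8+1·0+3·0 = 40
gcd(5,5,1,3) = 1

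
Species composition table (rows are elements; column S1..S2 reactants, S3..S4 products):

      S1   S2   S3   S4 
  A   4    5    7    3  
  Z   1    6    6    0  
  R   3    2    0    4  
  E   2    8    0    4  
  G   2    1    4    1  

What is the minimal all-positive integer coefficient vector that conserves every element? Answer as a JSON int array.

A: 6·4+1·5 = 29 | 2·7+5·3 = 29
Z: 6·1+1·6 = 12 | 2·6+5·0 = 12
R: 6·3+1·2 = 20 | 2·0+5·4 = 20
E: 6·2+1·8 = 20 | 2·0+5·4 = 20
G: 6·2+1·1 = 13 | 2·4+5·1 = 13
gcd(6,1,2,5) = 1

Coefficients: [6, 1, 2, 5]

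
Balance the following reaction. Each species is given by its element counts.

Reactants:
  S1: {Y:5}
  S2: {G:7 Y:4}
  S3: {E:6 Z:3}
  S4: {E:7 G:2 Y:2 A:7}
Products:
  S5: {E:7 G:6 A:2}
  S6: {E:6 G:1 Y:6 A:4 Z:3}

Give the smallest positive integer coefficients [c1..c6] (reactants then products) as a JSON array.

E: 2·0+3·0+5·6+4·7 = 58 | 4·7+5·6 = 58
G: 2·0+3·7+5·0+4·2 = 29 | 4·6+5·1 = 29
Y: 2·5+3·4+5·0+4·2 = 30 | 4·0+5·6 = 30
A: 2·0+3·0+5·0+4·7 = 28 | 4·2+5·4 = 28
Z: 2·0+3·0+5·3+4·0 = 15 | 4·0+5·3 = 15
gcd(2,3,5,4,4,5) = 1

Coefficients: [2, 3, 5, 4, 4, 5]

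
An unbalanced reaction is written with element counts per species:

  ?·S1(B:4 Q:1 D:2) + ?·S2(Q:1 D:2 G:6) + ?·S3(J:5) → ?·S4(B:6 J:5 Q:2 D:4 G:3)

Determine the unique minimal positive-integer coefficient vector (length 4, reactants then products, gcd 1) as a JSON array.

B: 3·4+1·0+2·0 = 12 | 2·6 = 12
J: 3·0+1·0+2·5 = 10 | 2·5 = 10
Q: 3·1+1·1+2·0 = 4 | 2·2 = 4
D: 3·2+1·2+2·0 = 8 | 2·4 = 8
G: 3·0+1·6+2·0 = 6 | 2·3 = 6
gcd(3,1,2,2) = 1

Coefficients: [3, 1, 2, 2]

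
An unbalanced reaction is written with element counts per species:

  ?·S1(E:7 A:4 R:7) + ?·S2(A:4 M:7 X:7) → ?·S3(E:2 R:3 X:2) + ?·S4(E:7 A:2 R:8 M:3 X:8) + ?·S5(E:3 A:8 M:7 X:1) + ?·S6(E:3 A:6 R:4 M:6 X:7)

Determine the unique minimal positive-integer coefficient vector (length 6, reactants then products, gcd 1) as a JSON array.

E: 5·7+6·0 = 35 | 5·2+1·7+3·3+3·3 = 35
A: 5·4+6·4 = 44 | 5·0+1·2+3·8+3·6 = 44
R: 5·7+6·0 = 35 | 5·3+1·8+3·0+3·4 = 35
M: 5·0+6·7 = 42 | 5·0+1·3+3·7+3·6 = 42
X: 5·0+6·7 = 42 | 5·2+1·8+3·1+3·7 = 42
gcd(5,6,5,1,3,3) = 1

Coefficients: [5, 6, 5, 1, 3, 3]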